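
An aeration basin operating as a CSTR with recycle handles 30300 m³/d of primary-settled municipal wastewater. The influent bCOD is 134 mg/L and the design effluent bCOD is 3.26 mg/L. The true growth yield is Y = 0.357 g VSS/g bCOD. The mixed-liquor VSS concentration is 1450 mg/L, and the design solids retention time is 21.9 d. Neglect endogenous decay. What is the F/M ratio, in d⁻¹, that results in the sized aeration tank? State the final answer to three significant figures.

F/M ≈ 0.131 d⁻¹

Biomass mass balance (decay neglected): V·X = Y·Q·(S₀ − S)·θ_c, so V = 0.357 × 30300 × (134 − 3.26) × 21.9 / 1450 = 21360 m³.
F/M = Q·S₀ / (V·X) = 30300 × 134 / (21360 × 1450) = 0.1311 g bCOD·(g VSS·d)⁻¹.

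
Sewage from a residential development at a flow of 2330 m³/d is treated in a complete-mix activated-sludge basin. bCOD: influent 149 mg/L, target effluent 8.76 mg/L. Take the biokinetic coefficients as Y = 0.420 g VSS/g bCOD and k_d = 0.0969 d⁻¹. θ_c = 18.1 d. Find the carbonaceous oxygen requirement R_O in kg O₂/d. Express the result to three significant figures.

Y_obs = Y / (1 + k_d θ_c) = 0.420 / (1 + 0.0969 × 18.1) = 0.420 / 2.754 = 0.1525.
ΔS = 149 − 8.76 = 140.2 mg/L, so the substrate removal rate is 2330 × 140.2/1000 = 326.8 kg bCOD/d.
Net sludge production P_X = 0.1525 × 326.8 = 49.83 kg VSS/d.
R_O = Q·ΔS − 1.42 P_X = 326.8 − 70.77 = 256.0 kg O₂/d.

R_O ≈ 256 kg O₂/d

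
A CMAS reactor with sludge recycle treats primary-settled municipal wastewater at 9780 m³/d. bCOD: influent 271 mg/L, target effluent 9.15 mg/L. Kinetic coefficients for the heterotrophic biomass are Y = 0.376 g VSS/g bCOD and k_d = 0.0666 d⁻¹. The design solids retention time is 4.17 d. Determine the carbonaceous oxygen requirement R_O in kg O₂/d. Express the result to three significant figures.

The observed yield is Y_obs = Y/(1 + k_d·θ_c) = 0.376 / (1 + 0.0666 × 4.17) = 0.376 / 1.278 = 0.2943 g VSS per g bCOD removed.
Substrate removed = Q·(S₀ − S) = 9780 m³/d × (271 − 9.15) g/m³ = 2.56×10^6 g/d = 2561 kg/d.
P_X = Y_obs·Q·(S₀ − S) = 0.2943 × 2561 = 753.6 kg VSS/d.
R_O = Q·(S₀ − S) − 1.42·P_X = 2561 − 1.42 × 753.6 = 1491 kg O₂/d.

R_O ≈ 1490 kg O₂/d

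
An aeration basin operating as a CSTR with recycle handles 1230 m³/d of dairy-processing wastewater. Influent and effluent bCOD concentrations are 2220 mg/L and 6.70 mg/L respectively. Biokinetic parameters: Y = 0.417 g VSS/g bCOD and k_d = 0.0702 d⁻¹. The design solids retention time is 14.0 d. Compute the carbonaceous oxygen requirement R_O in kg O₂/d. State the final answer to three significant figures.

Correct the yield for decay: Y_obs = Y/(1 + k_d θ_c) = 0.417 / (1 + 0.0702 × 14.0) = 0.417 / 1.983 = 0.2103.
Substrate removed = Q·(S₀ − S) = 1230 m³/d × (2220 − 6.70) g/m³ = 2.72×10^6 g/d = 2722 kg/d.
Net sludge production P_X = 0.2103 × 2722 = 572.5 kg VSS/d.
R_O = Q·ΔS − 1.42 P_X = 2722 − 813.0 = 1909 kg O₂/d.

R_O ≈ 1910 kg O₂/d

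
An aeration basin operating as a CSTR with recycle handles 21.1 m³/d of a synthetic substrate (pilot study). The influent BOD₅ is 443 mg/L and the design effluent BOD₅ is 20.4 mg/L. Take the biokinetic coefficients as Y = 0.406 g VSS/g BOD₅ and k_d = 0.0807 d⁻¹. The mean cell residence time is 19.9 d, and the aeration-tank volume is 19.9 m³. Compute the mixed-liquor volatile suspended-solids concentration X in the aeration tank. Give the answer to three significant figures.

X ≈ 1390 mg/L

X = Y·Q·ΔS·θ_c / [V·(1 + k_d θ_c)] = 0.406 × 21.1 × (443 − 20.4) × 19.9 / [19.9 × (1 + 0.0807 × 19.9)] = 1389 mg/L.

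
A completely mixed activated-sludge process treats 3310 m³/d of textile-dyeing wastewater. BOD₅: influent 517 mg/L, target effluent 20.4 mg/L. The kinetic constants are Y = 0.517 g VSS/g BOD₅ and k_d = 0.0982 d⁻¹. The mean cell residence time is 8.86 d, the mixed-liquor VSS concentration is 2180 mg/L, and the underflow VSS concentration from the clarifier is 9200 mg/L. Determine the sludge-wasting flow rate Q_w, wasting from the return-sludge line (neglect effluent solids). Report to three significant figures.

Steady-state biomass mass balance: V·X·(1 + k_d·θ_c) = Y·Q·(S₀ − S)·θ_c, so V = 0.517 × 3310 × (517 − 20.4) × 8.86 / [2180 × (1 + 0.0982 × 8.86)] = 7.53×10^6 / 4077 = 1847 m³.
Wasting from the return line (neglecting effluent solids): Q_w = V·X / (θ_c·X_r) = 1847 × 2180 / (8.86 × 9200) = 49.40 m³/d.

Q_w ≈ 49.4 m³/d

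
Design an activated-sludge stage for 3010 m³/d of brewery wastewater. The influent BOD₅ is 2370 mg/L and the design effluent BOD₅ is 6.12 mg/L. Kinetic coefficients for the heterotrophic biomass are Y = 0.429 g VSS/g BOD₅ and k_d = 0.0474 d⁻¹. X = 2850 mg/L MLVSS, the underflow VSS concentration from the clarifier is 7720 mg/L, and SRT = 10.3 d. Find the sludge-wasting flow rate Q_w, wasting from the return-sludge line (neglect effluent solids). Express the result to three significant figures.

Q_w ≈ 266 m³/d

Steady-state biomass mass balance: V·X·(1 + k_d·θ_c) = Y·Q·(S₀ − S)·θ_c, so V = 0.429 × 3010 × (2370 − 6.12) × 10.3 / [2850 × (1 + 0.0474 × 10.3)] = 3.14×10^7 / 4241 = 7413 m³.
θ_c = V·X/(Q_w·X_r) when wasting from the recycle, so Q_w = V·X/(θ_c·X_r) = 7413 × 2850 / (10.3 × 7720) = 265.7 m³/d.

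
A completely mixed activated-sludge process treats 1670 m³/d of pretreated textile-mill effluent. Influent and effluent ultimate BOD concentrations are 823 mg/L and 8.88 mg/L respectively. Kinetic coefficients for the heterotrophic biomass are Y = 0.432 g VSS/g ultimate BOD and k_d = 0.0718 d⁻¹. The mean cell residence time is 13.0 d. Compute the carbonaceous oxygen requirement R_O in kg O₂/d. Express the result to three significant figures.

The observed yield is Y_obs = Y/(1 + k_d·θ_c) = 0.432 / (1 + 0.0718 × 13.0) = 0.432 / 1.933 = 0.2234 g VSS per g ultimate BOD removed.
ΔS = 823 − 8.88 = 814.1 mg/L, so the substrate removal rate is 1670 × 814.1/1000 = 1360 kg ultimate BOD/d.
Biomass synthesised: P_X = Y_obs × 1360 = 303.8 kg VSS/d.
Carbonaceous O₂ demand = substrate oxidised − cell-mass equivalent = 1360 − 1.42 × 303.8 = 928.2 kg O₂/d.

R_O ≈ 928 kg O₂/d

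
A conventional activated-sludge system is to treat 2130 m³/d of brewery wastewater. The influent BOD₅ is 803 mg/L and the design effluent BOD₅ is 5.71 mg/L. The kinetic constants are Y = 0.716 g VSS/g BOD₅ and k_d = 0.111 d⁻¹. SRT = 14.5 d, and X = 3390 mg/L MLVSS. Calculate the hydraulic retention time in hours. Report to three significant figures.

Steady-state biomass mass balance: V·X·(1 + k_d·θ_c) = Y·Q·(S₀ − S)·θ_c, so V = 0.716 × 2130 × (803 − 5.71) × 14.5 / [3390 × (1 + 0.111 × 14.5)] = 1.76×10^7 / 8846 = 1993 m³.
Hydraulic retention time τ = V/Q = 1993 / 2130 = 0.9357 d = 22.46 h.

τ ≈ 22.5 h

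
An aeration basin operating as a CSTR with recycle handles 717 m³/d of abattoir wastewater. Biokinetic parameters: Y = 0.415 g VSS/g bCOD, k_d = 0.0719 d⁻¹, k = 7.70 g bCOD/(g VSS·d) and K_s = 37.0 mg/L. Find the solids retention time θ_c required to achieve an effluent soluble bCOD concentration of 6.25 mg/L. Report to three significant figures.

Specific growth rate at S = 6.25 mg/L: μ = YkS/(K_s+S) = 0.415·7.70·6.25/(37.0+6.25) = 0.4618 d⁻¹.
1/θ_c = 0.4618 − 0.0719 = 0.3899 d⁻¹, so θ_c = 2.565 d.

θ_c ≈ 2.56 d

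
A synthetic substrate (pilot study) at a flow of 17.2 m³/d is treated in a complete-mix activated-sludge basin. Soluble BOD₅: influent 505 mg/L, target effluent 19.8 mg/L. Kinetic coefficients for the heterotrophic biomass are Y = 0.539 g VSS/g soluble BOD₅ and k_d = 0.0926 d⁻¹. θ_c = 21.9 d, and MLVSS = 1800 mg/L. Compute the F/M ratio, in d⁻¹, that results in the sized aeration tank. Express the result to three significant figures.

Steady-state biomass mass balance: V·X·(1 + k_d·θ_c) = Y·Q·(S₀ − S)·θ_c, so V = 0.539 × 17.2 × (505 − 19.8) × 21.9 / [1800 × (1 + 0.0926 × 21.9)] = 9.85×10^4 / 5450 = 18.07 m³.
F/M = Q·S₀ / (V·X) = 17.2 × 505 / (18.07 × 1800) = 0.2670 g soluble BOD₅·(g VSS·d)⁻¹.

F/M ≈ 0.267 d⁻¹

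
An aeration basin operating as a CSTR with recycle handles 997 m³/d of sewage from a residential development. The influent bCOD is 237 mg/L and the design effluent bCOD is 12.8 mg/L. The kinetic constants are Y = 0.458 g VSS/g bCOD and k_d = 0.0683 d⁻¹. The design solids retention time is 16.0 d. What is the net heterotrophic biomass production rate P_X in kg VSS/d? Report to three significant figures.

Observed yield with endogenous decay: Y_obs = Y / (1 + k_d·θ_c) = 0.458 / (1 + 0.0683 × 16.0) = 0.458 / 2.093 = 0.2188 g VSS/g bCOD.
ΔS = 237 − 12.8 = 224.2 mg/L, so the substrate removal rate is 997 × 224.2/1000 = 223.5 kg bCOD/d.
Net biomass production P_X = Y_obs × Q·(S₀ − S) = 0.2188 × 223.5 = 48.92 kg VSS/d.

P_X ≈ 48.9 kg VSS/d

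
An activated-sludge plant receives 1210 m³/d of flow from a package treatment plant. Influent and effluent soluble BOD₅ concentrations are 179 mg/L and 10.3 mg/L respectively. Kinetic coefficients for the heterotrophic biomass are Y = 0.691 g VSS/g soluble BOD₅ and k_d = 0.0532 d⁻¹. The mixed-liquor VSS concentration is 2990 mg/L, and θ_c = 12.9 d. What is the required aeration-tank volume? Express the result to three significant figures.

V ≈ 361 m³

Rearranging the biomass balance for a CMAS with decay, V = Y·Q·ΔS·θ_c / [X·(1+k_d θ_c)] = 0.691 × 1210 × (179 − 10.3) × 12.9 / [2990 × (1 + 0.0532 × 12.9)] = 1.82×10^6 / 5042 = 360.9 m³.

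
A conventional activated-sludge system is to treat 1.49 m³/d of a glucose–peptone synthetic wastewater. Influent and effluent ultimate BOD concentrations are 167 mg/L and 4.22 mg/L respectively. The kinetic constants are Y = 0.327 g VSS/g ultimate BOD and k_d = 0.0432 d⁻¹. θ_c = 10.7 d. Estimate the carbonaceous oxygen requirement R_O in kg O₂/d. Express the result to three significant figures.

R_O ≈ 0.166 kg O₂/d

Y_obs = Y / (1 + k_d θ_c) = 0.327 / (1 + 0.0432 × 10.7) = 0.327 / 1.462 = 0.2236.
ΔS = 167 − 4.22 = 162.8 mg/L, so the substrate removal rate is 1.49 × 162.8/1000 = 0.2425 kg ultimate BOD/d.
Net sludge production P_X = 0.2236 × 0.2425 = 0.05424 kg VSS/d.
Carbonaceous O₂ demand = substrate oxidised − cell-mass equivalent = 0.2425 − 1.42 × 0.05424 = 0.1655 kg O₂/d.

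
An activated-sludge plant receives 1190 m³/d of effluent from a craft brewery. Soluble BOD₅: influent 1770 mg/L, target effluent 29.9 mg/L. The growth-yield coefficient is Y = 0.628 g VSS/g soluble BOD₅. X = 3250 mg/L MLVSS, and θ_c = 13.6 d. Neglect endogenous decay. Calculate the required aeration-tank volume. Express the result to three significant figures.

V·X = Y·Q·ΔS·θ_c gives V = 0.628 × 1190 × (1770 − 29.9) × 13.6 / 3250 = 5442 m³.

V ≈ 5440 m³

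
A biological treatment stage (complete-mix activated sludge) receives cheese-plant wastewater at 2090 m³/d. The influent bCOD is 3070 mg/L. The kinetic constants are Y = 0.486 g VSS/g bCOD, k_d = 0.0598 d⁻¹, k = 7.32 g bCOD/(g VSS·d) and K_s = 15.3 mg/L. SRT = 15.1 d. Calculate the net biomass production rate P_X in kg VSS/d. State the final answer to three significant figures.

P_X ≈ 1640 kg VSS/d

From the Monod/SRT balance for a CMAS, S = K_s·(1+k_d θ_c)/[θ_c·(Y k − k_d) − 1] = 15.3 × (1 + 0.0598 × 15.1) / [15.1 × (0.486 × 7.32 − 0.0598) − 1] = 29.12 / 51.82 = 0.5619 mg/L.
The observed yield is Y_obs = Y/(1 + k_d·θ_c) = 0.486 / (1 + 0.0598 × 15.1) = 0.486 / 1.903 = 0.2554 g VSS per g bCOD removed.
ΔS = 3070 − 0.562 = 3069 mg/L, so the substrate removal rate is 2090 × 3069/1000 = 6415 kg bCOD/d.
So the net sludge growth is P_X = 0.2554 × 6415 = 1638 kg VSS/d.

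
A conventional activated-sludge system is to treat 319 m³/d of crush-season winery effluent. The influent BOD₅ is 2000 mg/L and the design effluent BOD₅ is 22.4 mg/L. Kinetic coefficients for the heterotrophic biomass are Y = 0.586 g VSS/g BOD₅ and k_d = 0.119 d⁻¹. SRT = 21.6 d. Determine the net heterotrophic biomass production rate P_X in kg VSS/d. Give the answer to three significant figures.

Y_obs = Y / (1 + k_d θ_c) = 0.586 / (1 + 0.119 × 21.6) = 0.586 / 3.570 = 0.1641.
Substrate removed = Q·(S₀ − S) = 319 m³/d × (2000 − 22.4) g/m³ = 6.31×10^5 g/d = 630.9 kg/d.
So the net sludge growth is P_X = 0.1641 × 630.9 = 103.5 kg VSS/d.

P_X ≈ 104 kg VSS/d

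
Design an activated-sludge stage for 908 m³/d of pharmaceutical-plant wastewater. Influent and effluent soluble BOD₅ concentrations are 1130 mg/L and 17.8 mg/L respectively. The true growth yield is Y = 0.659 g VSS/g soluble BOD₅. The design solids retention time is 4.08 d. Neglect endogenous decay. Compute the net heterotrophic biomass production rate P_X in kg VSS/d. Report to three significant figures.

P_X ≈ 666 kg VSS/d

With endogenous decay neglected, the observed yield equals the true yield: Y_obs = Y = 0.659 g VSS/g soluble BOD₅.
ΔS = 1130 − 17.8 = 1112 mg/L, so the substrate removal rate is 908 × 1112/1000 = 1010 kg soluble BOD₅/d.
P_X = Y_obs · Q(S₀ − S) = 0.6590 × 1010 = 665.5 kg VSS/d.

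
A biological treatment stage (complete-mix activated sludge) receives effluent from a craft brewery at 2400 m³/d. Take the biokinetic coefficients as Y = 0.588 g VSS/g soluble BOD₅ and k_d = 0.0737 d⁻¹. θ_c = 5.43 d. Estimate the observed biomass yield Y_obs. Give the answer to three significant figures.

Y_obs ≈ 0.420 g VSS/g soluble BOD₅

Observed yield with endogenous decay: Y_obs = Y / (1 + k_d·θ_c) = 0.588 / (1 + 0.0737 × 5.43) = 0.588 / 1.400 = 0.4199 g VSS/g soluble BOD₅.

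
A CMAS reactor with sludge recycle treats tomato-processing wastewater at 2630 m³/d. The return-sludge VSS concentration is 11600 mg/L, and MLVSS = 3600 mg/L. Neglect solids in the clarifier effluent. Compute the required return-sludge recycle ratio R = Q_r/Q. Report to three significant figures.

R ≈ 0.450

R = Q_r/Q = X/(X_r − X) = 3600 / (11600 − 3600) = 0.4500.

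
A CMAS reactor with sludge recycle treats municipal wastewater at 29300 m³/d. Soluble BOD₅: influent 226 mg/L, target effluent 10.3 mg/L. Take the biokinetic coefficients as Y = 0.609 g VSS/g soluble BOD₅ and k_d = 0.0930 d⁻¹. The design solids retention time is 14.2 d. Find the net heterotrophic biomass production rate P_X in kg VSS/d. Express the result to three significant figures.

P_X ≈ 1660 kg VSS/d

Y_obs = Y / (1 + k_d θ_c) = 0.609 / (1 + 0.0930 × 14.2) = 0.609 / 2.321 = 0.2624.
ΔS = 226 − 10.3 = 215.7 mg/L, so the substrate removal rate is 29300 × 215.7/1000 = 6320 kg soluble BOD₅/d.
So the net sludge growth is P_X = 0.2624 × 6320 = 1659 kg VSS/d.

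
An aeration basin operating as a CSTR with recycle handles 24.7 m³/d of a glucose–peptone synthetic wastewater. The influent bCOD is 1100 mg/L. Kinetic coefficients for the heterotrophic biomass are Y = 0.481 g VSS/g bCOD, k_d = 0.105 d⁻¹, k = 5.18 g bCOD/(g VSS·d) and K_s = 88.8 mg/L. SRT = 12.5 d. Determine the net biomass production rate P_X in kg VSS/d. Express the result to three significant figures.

For a completely mixed reactor with recycle the Lawrence–McCarty relation gives S = K_s·(1 + k_d·θ_c) / [θ_c·(Y·k − k_d) − 1] = 88.8 × (1 + 0.105 × 12.5) / [12.5 × (0.481 × 5.18 − 0.105) − 1] = 205.3 / 28.83 = 7.122 mg/L.
Y_obs = Y / (1 + k_d θ_c) = 0.481 / (1 + 0.105 × 12.5) = 0.481 / 2.312 = 0.2080.
Mass of bCOD removed per day: Q(S₀ − S) = 24.7 × 1093 g/m³ = 26.99 kg/d.
P_X = Y_obs · Q(S₀ − S) = 0.2080 × 26.99 = 5.615 kg VSS/d.

P_X ≈ 5.61 kg VSS/d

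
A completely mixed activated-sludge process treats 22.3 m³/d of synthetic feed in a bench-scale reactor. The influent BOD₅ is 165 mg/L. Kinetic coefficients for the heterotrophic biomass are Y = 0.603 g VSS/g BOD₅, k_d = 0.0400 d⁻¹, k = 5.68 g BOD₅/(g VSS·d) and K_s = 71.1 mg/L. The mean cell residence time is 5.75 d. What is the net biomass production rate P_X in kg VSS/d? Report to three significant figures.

For a completely mixed reactor with recycle the Lawrence–McCarty relation gives S = K_s·(1 + k_d·θ_c) / [θ_c·(Y·k − k_d) − 1] = 71.1 × (1 + 0.0400 × 5.75) / [5.75 × (0.603 × 5.68 − 0.0400) − 1] = 87.45 / 18.46 = 4.736 mg/L.
Correct the yield for decay: Y_obs = Y/(1 + k_d θ_c) = 0.603 / (1 + 0.0400 × 5.75) = 0.603 / 1.230 = 0.4902.
ΔS = 165 − 4.74 = 160.3 mg/L, so the substrate removal rate is 22.3 × 160.3/1000 = 3.574 kg BOD₅/d.
P_X = Y_obs · Q(S₀ − S) = 0.4902 × 3.574 = 1.752 kg VSS/d.

P_X ≈ 1.75 kg VSS/d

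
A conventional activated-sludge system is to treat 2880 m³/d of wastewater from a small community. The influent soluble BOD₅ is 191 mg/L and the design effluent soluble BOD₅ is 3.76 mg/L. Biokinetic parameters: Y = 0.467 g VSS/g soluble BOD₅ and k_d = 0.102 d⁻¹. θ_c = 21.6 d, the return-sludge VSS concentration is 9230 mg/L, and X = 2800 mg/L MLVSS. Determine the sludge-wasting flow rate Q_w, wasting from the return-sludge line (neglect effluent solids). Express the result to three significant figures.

From the SRT design equation V = Y Q (S₀−S) θ_c / [X (1 + k_d θ_c)] = 0.467 × 2880 × (191 − 3.76) × 21.6 / [2800 × (1 + 0.102 × 21.6)] = 5.44×10^6 / 8969 = 606.5 m³.
θ_c = V·X/(Q_w·X_r) when wasting from the recycle, so Q_w = V·X/(θ_c·X_r) = 606.5 × 2800 / (21.6 × 9230) = 8.518 m³/d.

Q_w ≈ 8.52 m³/d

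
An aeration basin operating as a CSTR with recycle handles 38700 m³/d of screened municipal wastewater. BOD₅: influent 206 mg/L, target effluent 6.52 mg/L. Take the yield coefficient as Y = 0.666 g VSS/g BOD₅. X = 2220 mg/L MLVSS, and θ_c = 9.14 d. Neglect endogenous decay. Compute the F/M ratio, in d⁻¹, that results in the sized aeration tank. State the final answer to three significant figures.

F/M ≈ 0.170 d⁻¹

V·X = Y·Q·ΔS·θ_c gives V = 0.666 × 38700 × (206 − 6.52) × 9.14 / 2220 = 21168 m³.
F/M = applied load / biomass = Q·S₀/(V·X) = 38700 × 206 / (21168 × 2220) = 0.1696 d⁻¹.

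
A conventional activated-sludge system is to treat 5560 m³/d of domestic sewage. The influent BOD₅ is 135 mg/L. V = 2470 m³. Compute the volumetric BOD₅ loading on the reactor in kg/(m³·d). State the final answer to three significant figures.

Volumetric loading L_v = Q·S₀ / V = 5560 × 135 g/m³ / 2470 m³ = 303.9 g/(m³·d) = 0.3039 kg BOD₅/(m³·d).

L_v ≈ 0.304 kg BOD₅/(m³·d)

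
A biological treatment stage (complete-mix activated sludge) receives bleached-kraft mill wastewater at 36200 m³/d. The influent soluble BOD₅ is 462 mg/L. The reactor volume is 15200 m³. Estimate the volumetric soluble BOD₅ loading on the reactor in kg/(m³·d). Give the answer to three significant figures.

L_v ≈ 1.10 kg soluble BOD₅/(m³·d)

Volumetric loading L_v = Q·S₀ / V = 36200 × 462 g/m³ / 15200 m³ = 1100 g/(m³·d) = 1.100 kg soluble BOD₅/(m³·d).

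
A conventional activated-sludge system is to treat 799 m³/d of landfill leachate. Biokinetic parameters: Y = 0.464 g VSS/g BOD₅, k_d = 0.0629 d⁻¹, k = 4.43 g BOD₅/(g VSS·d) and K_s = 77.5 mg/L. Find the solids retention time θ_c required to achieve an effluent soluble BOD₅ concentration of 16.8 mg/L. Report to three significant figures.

Specific growth rate at S = 16.8 mg/L: μ = YkS/(K_s+S) = 0.464·4.43·16.8/(77.5+16.8) = 0.3662 d⁻¹.
1/θ_c = 0.3662 − 0.0629 = 0.3033 d⁻¹, so θ_c = 3.297 d.

θ_c ≈ 3.30 d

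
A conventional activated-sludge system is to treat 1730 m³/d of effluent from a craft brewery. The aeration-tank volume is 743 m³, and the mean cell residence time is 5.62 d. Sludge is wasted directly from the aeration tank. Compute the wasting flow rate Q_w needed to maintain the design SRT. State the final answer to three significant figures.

With mixed-liquor wasting, θ_c = V/Q_w, so Q_w = V/θ_c = 743.0/5.62 = 132.2 m³/d.

Q_w ≈ 132 m³/d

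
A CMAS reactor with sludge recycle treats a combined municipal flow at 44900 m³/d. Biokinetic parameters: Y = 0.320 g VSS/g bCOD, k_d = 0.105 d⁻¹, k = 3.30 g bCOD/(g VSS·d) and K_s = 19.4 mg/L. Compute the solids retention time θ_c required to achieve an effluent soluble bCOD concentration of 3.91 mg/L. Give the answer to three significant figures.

θ_c ≈ 13.9 d

Specific growth rate at S = 3.91 mg/L: μ = YkS/(K_s+S) = 0.320·3.30·3.91/(19.4+3.91) = 0.1771 d⁻¹.
Then 1/θ_c = μ − k_d = 0.1771 − 0.105 = 0.07213 d⁻¹, giving θ_c = 13.86 d.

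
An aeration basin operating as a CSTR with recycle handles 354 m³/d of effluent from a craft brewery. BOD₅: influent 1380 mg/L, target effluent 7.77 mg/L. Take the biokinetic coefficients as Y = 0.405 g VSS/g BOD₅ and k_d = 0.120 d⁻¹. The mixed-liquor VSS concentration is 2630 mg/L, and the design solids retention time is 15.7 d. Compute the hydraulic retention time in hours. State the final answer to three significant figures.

τ ≈ 27.6 h

Rearranging the biomass balance for a CMAS with decay, V = Y·Q·ΔS·θ_c / [X·(1+k_d θ_c)] = 0.405 × 354 × (1380 − 7.77) × 15.7 / [2630 × (1 + 0.120 × 15.7)] = 3.09×10^6 / 7585 = 407.2 m³.
Hydraulic retention time τ = V/Q = 407.2 / 354 = 1.150 d = 27.61 h.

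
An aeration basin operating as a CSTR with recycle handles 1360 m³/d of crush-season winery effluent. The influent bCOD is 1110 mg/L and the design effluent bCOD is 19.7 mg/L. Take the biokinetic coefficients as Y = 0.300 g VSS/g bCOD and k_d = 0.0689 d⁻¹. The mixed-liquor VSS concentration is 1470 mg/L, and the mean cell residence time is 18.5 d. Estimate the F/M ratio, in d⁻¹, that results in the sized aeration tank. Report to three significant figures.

F/M ≈ 0.417 d⁻¹

Steady-state biomass mass balance: V·X·(1 + k_d·θ_c) = Y·Q·(S₀ − S)·θ_c, so V = 0.300 × 1360 × (1110 − 19.7) × 18.5 / [1470 × (1 + 0.0689 × 18.5)] = 8.23×10^6 / 3344 = 2461 m³.
F/M = Q·S₀ / (V·X) = 1360 × 1110 / (2461 × 1470) = 0.4173 g bCOD·(g VSS·d)⁻¹.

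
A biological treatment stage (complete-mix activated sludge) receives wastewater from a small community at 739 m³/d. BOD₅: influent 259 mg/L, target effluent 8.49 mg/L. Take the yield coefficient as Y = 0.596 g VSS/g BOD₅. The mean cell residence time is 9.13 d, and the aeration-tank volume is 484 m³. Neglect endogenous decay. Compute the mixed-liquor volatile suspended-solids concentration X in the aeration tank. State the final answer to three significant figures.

X ≈ 2080 mg/L

X = Y·Q·ΔS·θ_c / V = 0.596 × 739 × (259 − 8.49) × 9.13 / 484 = 2081 mg/L.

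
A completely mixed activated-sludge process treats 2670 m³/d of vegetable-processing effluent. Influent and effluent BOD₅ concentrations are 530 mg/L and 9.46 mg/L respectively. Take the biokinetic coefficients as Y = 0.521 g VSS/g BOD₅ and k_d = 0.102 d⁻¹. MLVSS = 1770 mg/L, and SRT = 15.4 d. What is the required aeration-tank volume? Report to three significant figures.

Rearranging the biomass balance for a CMAS with decay, V = Y·Q·ΔS·θ_c / [X·(1+k_d θ_c)] = 0.521 × 2670 × (530 − 9.46) × 15.4 / [1770 × (1 + 0.102 × 15.4)] = 1.12×10^7 / 4550 = 2451 m³.

V ≈ 2450 m³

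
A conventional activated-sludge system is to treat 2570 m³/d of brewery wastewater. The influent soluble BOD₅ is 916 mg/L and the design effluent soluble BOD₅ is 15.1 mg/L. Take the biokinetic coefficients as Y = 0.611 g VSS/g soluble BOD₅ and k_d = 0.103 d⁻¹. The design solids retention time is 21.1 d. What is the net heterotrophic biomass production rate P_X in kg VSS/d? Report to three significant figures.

P_X ≈ 446 kg VSS/d

Correct the yield for decay: Y_obs = Y/(1 + k_d θ_c) = 0.611 / (1 + 0.103 × 21.1) = 0.611 / 3.173 = 0.1925.
Q·(S₀ − S) = 2570 × (916 − 15.1) × 10⁻³ = 2315 kg/d removed.
Biomass produced: P_X = Y_obs·Q·ΔS = 0.1925 × 2315 ≈ 445.8 kg VSS/d.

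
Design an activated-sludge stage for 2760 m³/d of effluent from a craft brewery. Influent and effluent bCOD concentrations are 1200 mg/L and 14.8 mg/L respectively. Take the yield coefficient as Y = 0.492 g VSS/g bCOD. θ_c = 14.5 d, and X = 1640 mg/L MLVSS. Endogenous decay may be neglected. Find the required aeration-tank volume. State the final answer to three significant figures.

V ≈ 14200 m³

With k_d = 0 the design equation reduces to V = Y Q (S₀−S) θ_c / X = 0.492 × 2760 × (1200 − 14.8) × 14.5 / 1640 = 14230 m³.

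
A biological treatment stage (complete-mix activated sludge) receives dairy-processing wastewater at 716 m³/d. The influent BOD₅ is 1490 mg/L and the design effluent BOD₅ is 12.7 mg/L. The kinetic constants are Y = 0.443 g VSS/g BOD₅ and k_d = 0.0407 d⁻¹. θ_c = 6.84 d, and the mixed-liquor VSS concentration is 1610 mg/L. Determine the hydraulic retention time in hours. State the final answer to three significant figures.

τ ≈ 52.2 h

Steady-state biomass mass balance: V·X·(1 + k_d·θ_c) = Y·Q·(S₀ − S)·θ_c, so V = 0.443 × 716 × (1490 − 12.7) × 6.84 / [1610 × (1 + 0.0407 × 6.84)] = 3.21×10^6 / 2058 = 1557 m³.
HRT = V/Q = 1557 m³ / 716 m³·d⁻¹ = 2.175 d × 24 = 52.20 h.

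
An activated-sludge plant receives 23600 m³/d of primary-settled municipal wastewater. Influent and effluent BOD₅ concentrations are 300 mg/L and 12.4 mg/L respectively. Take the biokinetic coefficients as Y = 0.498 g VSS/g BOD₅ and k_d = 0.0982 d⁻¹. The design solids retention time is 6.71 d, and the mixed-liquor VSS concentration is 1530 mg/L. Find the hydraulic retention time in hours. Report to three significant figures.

τ ≈ 9.09 h

From the SRT design equation V = Y Q (S₀−S) θ_c / [X (1 + k_d θ_c)] = 0.498 × 23600 × (300 − 12.4) × 6.71 / [1530 × (1 + 0.0982 × 6.71)] = 2.27×10^7 / 2538 = 8936 m³.
τ = V/Q = 8936/23600 = 0.3786 d, or 9.087 h.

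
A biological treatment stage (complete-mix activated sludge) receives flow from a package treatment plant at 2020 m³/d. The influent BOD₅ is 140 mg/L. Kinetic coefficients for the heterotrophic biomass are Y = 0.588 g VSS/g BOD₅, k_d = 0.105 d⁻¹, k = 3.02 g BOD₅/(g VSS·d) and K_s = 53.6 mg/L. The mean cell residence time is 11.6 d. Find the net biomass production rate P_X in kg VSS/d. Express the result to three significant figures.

From the Monod/SRT balance for a CMAS, S = K_s·(1+k_d θ_c)/[θ_c·(Y k − k_d) − 1] = 53.6 × (1 + 0.105 × 11.6) / [11.6 × (0.588 × 3.02 − 0.105) − 1] = 118.9 / 18.38 = 6.468 mg/L.
Correct the yield for decay: Y_obs = Y/(1 + k_d θ_c) = 0.588 / (1 + 0.105 × 11.6) = 0.588 / 2.218 = 0.2651.
Mass of BOD₅ removed per day: Q(S₀ − S) = 2020 × 133.5 g/m³ = 269.7 kg/d.
Biomass produced: P_X = Y_obs·Q·ΔS = 0.2651 × 269.7 ≈ 71.51 kg VSS/d.

P_X ≈ 71.5 kg VSS/d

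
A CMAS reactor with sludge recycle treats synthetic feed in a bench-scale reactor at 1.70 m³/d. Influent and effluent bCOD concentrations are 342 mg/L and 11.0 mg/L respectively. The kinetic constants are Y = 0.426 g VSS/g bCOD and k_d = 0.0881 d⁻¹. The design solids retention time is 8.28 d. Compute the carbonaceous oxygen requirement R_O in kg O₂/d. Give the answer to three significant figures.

R_O ≈ 0.366 kg O₂/d

Y_obs = Y / (1 + k_d θ_c) = 0.426 / (1 + 0.0881 × 8.28) = 0.426 / 1.729 = 0.2463.
ΔS = 342 − 11.0 = 331.0 mg/L, so the substrate removal rate is 1.70 × 331.0/1000 = 0.5627 kg bCOD/d.
Biomass synthesised: P_X = Y_obs × 0.5627 = 0.1386 kg VSS/d.
R_O = Q·(S₀ − S) − 1.42·P_X = 0.5627 − 1.42 × 0.1386 = 0.3659 kg O₂/d.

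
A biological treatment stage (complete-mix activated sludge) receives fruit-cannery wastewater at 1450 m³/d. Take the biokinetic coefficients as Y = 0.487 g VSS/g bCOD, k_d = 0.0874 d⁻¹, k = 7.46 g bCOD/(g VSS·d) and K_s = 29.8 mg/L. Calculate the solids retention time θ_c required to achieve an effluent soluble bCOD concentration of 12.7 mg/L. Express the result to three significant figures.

At the target effluent, Y k S/(K_s+S) = 0.487×7.46×12.7/42.50 = 1.086 d⁻¹.
Then 1/θ_c = μ − k_d = 1.086 − 0.0874 = 0.9982 d⁻¹, giving θ_c = 1.002 d.

θ_c ≈ 1.00 d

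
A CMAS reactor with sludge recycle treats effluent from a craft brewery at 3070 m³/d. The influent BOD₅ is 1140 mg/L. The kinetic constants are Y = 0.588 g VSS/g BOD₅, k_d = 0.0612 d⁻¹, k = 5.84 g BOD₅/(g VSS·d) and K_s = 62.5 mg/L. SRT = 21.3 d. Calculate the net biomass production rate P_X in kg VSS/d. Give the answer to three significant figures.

For a completely mixed reactor with recycle the Lawrence–McCarty relation gives S = K_s·(1 + k_d·θ_c) / [θ_c·(Y·k − k_d) − 1] = 62.5 × (1 + 0.0612 × 21.3) / [21.3 × (0.588 × 5.84 − 0.0612) − 1] = 144.0 / 70.84 = 2.032 mg/L.
The observed yield is Y_obs = Y/(1 + k_d·θ_c) = 0.588 / (1 + 0.0612 × 21.3) = 0.588 / 2.304 = 0.2553 g VSS per g BOD₅ removed.
ΔS = 1140 − 2.03 = 1138 mg/L, so the substrate removal rate is 3070 × 1138/1000 = 3494 kg BOD₅/d.
P_X = Y_obs · Q(S₀ − S) = 0.2553 × 3494 = 891.8 kg VSS/d.

P_X ≈ 892 kg VSS/d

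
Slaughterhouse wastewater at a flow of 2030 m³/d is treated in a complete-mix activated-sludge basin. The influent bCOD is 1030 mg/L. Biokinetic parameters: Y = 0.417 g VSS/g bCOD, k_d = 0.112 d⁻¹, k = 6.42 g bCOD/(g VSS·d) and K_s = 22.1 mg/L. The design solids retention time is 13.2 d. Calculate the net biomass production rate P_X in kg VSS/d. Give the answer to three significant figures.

From the Monod/SRT balance for a CMAS, S = K_s·(1+k_d θ_c)/[θ_c·(Y k − k_d) − 1] = 22.1 × (1 + 0.112 × 13.2) / [13.2 × (0.417 × 6.42 − 0.112) − 1] = 54.77 / 32.86 = 1.667 mg/L.
The observed yield is Y_obs = Y/(1 + k_d·θ_c) = 0.417 / (1 + 0.112 × 13.2) = 0.417 / 2.478 = 0.1683 g VSS per g bCOD removed.
Substrate removed = Q·(S₀ − S) = 2030 m³/d × (1030 − 1.67) g/m³ = 2.09×10^6 g/d = 2088 kg/d.
P_X = Y_obs · Q(S₀ − S) = 0.1683 × 2088 = 351.2 kg VSS/d.

P_X ≈ 351 kg VSS/d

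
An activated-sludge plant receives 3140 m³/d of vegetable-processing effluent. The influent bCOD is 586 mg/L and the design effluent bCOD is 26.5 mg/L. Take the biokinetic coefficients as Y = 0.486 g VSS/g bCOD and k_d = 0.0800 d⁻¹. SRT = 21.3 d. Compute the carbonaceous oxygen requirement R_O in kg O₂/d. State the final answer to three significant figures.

R_O ≈ 1310 kg O₂/d

Correct the yield for decay: Y_obs = Y/(1 + k_d θ_c) = 0.486 / (1 + 0.0800 × 21.3) = 0.486 / 2.704 = 0.1797.
ΔS = 586 − 26.5 = 559.5 mg/L, so the substrate removal rate is 3140 × 559.5/1000 = 1757 kg bCOD/d.
Net sludge production P_X = 0.1797 × 1757 = 315.8 kg VSS/d.
Carbonaceous O₂ demand = substrate oxidised − cell-mass equivalent = 1757 − 1.42 × 315.8 = 1308 kg O₂/d.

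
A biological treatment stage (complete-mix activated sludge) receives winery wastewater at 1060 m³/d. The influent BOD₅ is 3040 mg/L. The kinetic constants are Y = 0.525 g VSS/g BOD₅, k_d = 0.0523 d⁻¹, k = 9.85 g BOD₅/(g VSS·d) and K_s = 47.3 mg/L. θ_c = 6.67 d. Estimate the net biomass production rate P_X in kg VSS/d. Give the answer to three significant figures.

Effluent substrate depends only on kinetics and SRT: S = K_s(1 + k_d θ_c) / [θ_c(Yk − k_d) − 1] = 47.3 × (1 + 0.0523 × 6.67) / [6.67 × (0.525 × 9.85 − 0.0523) − 1] = 63.80 / 33.14 = 1.925 mg/L.
Y_obs = Y / (1 + k_d θ_c) = 0.525 / (1 + 0.0523 × 6.67) = 0.525 / 1.349 = 0.3892.
ΔS = 3040 − 1.92 = 3038 mg/L, so the substrate removal rate is 1060 × 3038/1000 = 3220 kg BOD₅/d.
So the net sludge growth is P_X = 0.3892 × 3220 = 1253 kg VSS/d.

P_X ≈ 1250 kg VSS/d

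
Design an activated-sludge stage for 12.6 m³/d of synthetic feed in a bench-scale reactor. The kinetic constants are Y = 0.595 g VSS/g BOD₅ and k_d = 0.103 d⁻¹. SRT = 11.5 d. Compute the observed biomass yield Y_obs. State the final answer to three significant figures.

Y_obs ≈ 0.272 g VSS/g BOD₅

The observed yield is Y_obs = Y/(1 + k_d·θ_c) = 0.595 / (1 + 0.103 × 11.5) = 0.595 / 2.184 = 0.2724 g VSS per g BOD₅ removed.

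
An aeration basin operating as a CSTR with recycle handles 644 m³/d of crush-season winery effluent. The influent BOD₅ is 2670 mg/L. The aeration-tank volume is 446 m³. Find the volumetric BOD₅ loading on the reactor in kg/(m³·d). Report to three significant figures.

L_v ≈ 3.86 kg BOD₅/(m³·d)

L_v = Q S₀ / V = 644 × 2670 × 10⁻³ / 446.0 = 3.855 kg/(m³·d).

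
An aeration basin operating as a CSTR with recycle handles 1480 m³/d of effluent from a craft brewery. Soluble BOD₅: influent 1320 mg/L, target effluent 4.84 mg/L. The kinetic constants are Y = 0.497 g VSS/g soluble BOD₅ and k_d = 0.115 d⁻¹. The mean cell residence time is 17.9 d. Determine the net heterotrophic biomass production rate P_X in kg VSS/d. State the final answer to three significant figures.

P_X ≈ 316 kg VSS/d

Correct the yield for decay: Y_obs = Y/(1 + k_d θ_c) = 0.497 / (1 + 0.115 × 17.9) = 0.497 / 3.058 = 0.1625.
Mass of soluble BOD₅ removed per day: Q(S₀ − S) = 1480 × 1315 g/m³ = 1946 kg/d.
Net biomass production P_X = Y_obs × Q·(S₀ − S) = 0.1625 × 1946 = 316.3 kg VSS/d.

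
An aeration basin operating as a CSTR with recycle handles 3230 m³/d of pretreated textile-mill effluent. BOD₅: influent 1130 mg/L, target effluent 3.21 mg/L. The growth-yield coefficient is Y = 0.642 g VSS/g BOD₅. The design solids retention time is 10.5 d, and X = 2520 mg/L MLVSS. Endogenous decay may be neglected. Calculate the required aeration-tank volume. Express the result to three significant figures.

V ≈ 9740 m³

With k_d = 0 the design equation reduces to V = Y Q (S₀−S) θ_c / X = 0.642 × 3230 × (1130 − 3.21) × 10.5 / 2520 = 9736 m³.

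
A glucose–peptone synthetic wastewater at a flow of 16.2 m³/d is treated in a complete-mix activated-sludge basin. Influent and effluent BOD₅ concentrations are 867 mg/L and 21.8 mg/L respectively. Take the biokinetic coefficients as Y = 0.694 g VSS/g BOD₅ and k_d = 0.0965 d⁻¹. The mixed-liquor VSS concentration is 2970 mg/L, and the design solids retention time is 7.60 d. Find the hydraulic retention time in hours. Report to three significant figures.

From the SRT design equation V = Y Q (S₀−S) θ_c / [X (1 + k_d θ_c)] = 0.694 × 16.2 × (867 − 21.8) × 7.60 / [2970 × (1 + 0.0965 × 7.60)] = 7.22×10^4 / 5148 = 14.03 m³.
τ = V/Q = 14.03/16.2 = 0.8659 d, or 20.78 h.

τ ≈ 20.8 h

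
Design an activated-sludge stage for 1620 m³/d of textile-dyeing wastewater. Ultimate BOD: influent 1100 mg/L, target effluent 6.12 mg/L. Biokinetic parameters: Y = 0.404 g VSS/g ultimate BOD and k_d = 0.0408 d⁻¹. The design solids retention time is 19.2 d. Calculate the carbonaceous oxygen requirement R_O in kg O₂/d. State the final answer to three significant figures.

Y_obs = Y / (1 + k_d θ_c) = 0.404 / (1 + 0.0408 × 19.2) = 0.404 / 1.783 = 0.2265.
ΔS = 1100 − 6.12 = 1094 mg/L, so the substrate removal rate is 1620 × 1094/1000 = 1772 kg ultimate BOD/d.
Biomass synthesised: P_X = Y_obs × 1772 = 401.4 kg VSS/d.
R_O = Q·(S₀ − S) − 1.42·P_X = 1772 − 1.42 × 401.4 = 1202 kg O₂/d.

R_O ≈ 1200 kg O₂/d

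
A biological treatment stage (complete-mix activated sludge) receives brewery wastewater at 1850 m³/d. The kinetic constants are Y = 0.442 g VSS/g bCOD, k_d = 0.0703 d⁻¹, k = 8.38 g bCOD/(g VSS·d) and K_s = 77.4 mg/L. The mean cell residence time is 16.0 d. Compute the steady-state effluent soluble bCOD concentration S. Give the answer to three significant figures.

S ≈ 2.88 mg/L

Effluent substrate depends only on kinetics and SRT: S = K_s(1 + k_d θ_c) / [θ_c(Yk − k_d) − 1] = 77.4 × (1 + 0.0703 × 16.0) / [16.0 × (0.442 × 8.38 − 0.0703) − 1] = 164.5 / 57.14 = 2.878 mg/L.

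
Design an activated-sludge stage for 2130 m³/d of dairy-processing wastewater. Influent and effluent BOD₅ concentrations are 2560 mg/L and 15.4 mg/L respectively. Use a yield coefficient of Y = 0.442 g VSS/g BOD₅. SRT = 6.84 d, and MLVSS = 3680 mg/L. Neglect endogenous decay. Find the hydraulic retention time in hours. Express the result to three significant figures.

V·X = Y·Q·ΔS·θ_c gives V = 0.442 × 2130 × (2560 − 15.4) × 6.84 / 3680 = 4453 m³.
Hydraulic retention time τ = V/Q = 4453 / 2130 = 2.090 d = 50.17 h.

τ ≈ 50.2 h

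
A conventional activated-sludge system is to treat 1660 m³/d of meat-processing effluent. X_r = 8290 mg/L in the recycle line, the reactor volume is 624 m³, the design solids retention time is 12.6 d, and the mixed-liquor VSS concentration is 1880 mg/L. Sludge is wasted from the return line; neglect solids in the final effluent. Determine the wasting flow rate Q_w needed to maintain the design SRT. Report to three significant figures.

Q_w ≈ 11.2 m³/d

θ_c = V·X/(Q_w·X_r) when wasting from the recycle, so Q_w = V·X/(θ_c·X_r) = 624.0 × 1880 / (12.6 × 8290) = 11.23 m³/d.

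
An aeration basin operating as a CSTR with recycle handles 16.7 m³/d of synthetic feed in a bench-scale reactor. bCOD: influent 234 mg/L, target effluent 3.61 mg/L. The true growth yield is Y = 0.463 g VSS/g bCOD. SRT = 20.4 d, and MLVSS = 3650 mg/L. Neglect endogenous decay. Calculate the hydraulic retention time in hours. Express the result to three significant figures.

With k_d = 0 the design equation reduces to V = Y Q (S₀−S) θ_c / X = 0.463 × 16.7 × (234 − 3.61) × 20.4 / 3650 = 9.956 m³.
Hydraulic retention time τ = V/Q = 9.956 / 16.7 = 0.5962 d = 14.31 h.

τ ≈ 14.3 h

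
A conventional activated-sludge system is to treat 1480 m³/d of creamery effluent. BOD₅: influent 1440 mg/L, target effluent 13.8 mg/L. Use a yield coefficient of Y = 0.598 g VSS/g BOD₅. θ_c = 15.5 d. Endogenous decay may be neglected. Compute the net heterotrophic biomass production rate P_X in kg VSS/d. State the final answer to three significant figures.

P_X ≈ 1260 kg VSS/d

With endogenous decay neglected, the observed yield equals the true yield: Y_obs = Y = 0.598 g VSS/g BOD₅.
Mass of BOD₅ removed per day: Q(S₀ − S) = 1480 × 1426 g/m³ = 2111 kg/d.
Net biomass production P_X = Y_obs × Q·(S₀ − S) = 0.5980 × 2111 = 1262 kg VSS/d.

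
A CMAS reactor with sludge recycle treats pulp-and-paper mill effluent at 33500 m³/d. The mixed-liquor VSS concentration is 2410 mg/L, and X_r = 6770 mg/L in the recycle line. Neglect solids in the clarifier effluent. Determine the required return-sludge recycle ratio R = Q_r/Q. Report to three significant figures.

R = Q_r/Q = X/(X_r − X) = 2410 / (6770 − 2410) = 0.5528.

R ≈ 0.553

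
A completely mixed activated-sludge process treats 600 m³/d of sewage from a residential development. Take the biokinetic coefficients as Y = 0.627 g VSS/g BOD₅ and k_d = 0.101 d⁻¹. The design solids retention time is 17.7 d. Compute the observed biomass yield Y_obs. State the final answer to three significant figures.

Observed yield with endogenous decay: Y_obs = Y / (1 + k_d·θ_c) = 0.627 / (1 + 0.101 × 17.7) = 0.627 / 2.788 = 0.2249 g VSS/g BOD₅.

Y_obs ≈ 0.225 g VSS/g BOD₅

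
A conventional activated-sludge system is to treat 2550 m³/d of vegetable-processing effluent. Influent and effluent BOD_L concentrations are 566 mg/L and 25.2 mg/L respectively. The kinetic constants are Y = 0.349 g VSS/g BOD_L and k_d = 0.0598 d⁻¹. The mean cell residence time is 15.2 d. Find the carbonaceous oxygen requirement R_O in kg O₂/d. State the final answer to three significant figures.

Y_obs = Y / (1 + k_d θ_c) = 0.349 / (1 + 0.0598 × 15.2) = 0.349 / 1.909 = 0.1828.
Substrate removed = Q·(S₀ − S) = 2550 m³/d × (566 − 25.2) g/m³ = 1.38×10^6 g/d = 1379 kg/d.
P_X = Y_obs·Q·(S₀ − S) = 0.1828 × 1379 = 252.1 kg VSS/d.
Carbonaceous O₂ demand = substrate oxidised − cell-mass equivalent = 1379 − 1.42 × 252.1 = 1021 kg O₂/d.

R_O ≈ 1020 kg O₂/d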